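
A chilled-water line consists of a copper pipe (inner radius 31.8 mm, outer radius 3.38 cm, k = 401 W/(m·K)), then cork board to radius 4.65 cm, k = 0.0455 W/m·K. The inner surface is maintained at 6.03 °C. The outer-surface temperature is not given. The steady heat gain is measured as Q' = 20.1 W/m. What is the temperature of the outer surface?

Series resistances:
  R'_copper = ln(0.0338/0.0318)/(2πk) = 0.06099/(2π·401) = 2.421×10^-5 m·K/W
  R'_cork board = ln(0.0465/0.0338)/(2πk) = 0.3190/(2π·0.0455) = 1.116 m·K/W
ΣR = 1.116 m·K/W
ΔT = Q'·ΣR = 20.1 × 1.116 = 22.43 K
Heat flows inward, so T_out = T_in + ΔT = 6.03 + 22.43 = 28.5 °C

T_out = 28.5 °C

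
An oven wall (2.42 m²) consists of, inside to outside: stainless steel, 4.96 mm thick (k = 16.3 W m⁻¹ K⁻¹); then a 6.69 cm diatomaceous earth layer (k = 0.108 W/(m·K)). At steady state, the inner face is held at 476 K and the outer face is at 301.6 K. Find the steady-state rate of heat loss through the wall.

Treat each layer as a resistance in series:
  R_stainless steel = L/(kA) = 0.00496/(16.3·2.42) = 1.257×10^-4 K/W
  R_diatomaceous earth = L/(kA) = 0.0669/(0.108·2.42) = 0.2560 K/W
ΣR = 1.257×10^-4 + 0.2560 = 0.2561 K/W
Q = ΔT/ΣR = (476 K − 301.6 K)/0.2561 = 681 W

Q = 681 W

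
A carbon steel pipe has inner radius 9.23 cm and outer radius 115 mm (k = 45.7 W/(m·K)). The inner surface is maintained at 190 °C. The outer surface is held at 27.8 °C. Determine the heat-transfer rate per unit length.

Q' = 2πk·ΔT/ln(r₂/r₁) = 2π × 45.7 × 162.2 / ln(0.115/0.0923) = 2.12×10^5 W/m

Q' = 2.12×10^5 W/m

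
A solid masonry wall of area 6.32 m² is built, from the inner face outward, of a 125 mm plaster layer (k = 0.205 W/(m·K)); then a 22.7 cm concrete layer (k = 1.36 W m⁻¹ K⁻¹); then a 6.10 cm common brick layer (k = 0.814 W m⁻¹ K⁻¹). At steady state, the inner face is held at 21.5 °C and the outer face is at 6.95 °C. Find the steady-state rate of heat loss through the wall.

Series thermal resistances, inner to outer:
  R_plaster = L/(kA) = 0.125/(0.205·6.32) = 0.09648 K/W
  R_concrete = L/(kA) = 0.227/(1.36·6.32) = 0.02641 K/W
  R_common brick = L/(kA) = 0.0610/(0.814·6.32) = 0.01186 K/W
ΣR = 0.09648 + 0.02641 + 0.01186 = 0.1348 K/W
Q = ΔT/ΣR = (21.5 °C − 6.95 °C)/0.1348 = 108 W

Q = 108 W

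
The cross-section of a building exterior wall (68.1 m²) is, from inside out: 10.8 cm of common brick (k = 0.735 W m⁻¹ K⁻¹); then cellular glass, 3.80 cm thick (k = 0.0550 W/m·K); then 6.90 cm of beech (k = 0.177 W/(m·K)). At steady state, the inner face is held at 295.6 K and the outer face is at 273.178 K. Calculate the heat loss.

Q = 1240 W

Series thermal resistances, inner to outer:
  R_common brick = L/(kA) = 0.108/(0.735·68.1) = 0.002158 K/W
  R_cellular glass = L/(kA) = 0.0380/(0.0550·68.1) = 0.01015 K/W
  R_beech = L/(kA) = 0.0690/(0.177·68.1) = 0.005724 K/W
ΣR = 0.002158 + 0.01015 + 0.005724 = 0.01803 K/W
Q = ΔT/ΣR = (295.6 K − 273.178 K)/0.01803 = 1240 W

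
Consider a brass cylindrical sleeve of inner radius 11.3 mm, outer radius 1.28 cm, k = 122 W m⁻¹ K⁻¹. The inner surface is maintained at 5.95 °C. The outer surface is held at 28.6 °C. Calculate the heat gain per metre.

Q' = 139 kW/m

Q' = 2πk·ΔT/ln(r₂/r₁) = 2π × 122 × 22.65 / ln(0.0128/0.0113) = 1.39×10^5 W/m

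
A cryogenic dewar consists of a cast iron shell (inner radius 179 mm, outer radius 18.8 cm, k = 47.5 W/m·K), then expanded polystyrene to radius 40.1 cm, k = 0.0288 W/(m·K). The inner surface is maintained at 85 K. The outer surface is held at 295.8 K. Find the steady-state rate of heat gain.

Q = 27.0 W

Series thermal resistances, inner to outer:
  R_cast iron = (1/0.179 − 1/0.188)/(4πk) = 0.2674/(4π·47.5) = 4.481×10^-4 K/W
  R_expanded polystyrene = (1/0.188 − 1/0.401)/(4πk) = 2.825/(4π·0.0288) = 7.807 K/W
ΣR = 4.481×10^-4 + 7.807 = 7.807 K/W
Q = ΔT/ΣR = (85 K − 295.8 K)/7.807 = -27.0 W
(Negative Q ⇒ heat flows inward; heat gain = 27.0 W.)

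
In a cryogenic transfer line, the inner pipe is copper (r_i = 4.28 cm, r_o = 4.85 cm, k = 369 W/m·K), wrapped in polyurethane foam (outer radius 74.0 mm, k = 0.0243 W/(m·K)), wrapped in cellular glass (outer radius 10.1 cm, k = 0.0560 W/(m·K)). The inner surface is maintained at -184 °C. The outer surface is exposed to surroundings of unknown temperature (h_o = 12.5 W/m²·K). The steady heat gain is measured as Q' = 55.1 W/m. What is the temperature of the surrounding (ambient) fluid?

Sum the resistances:
  R'_copper = ln(0.0485/0.0428)/(2πk) = 0.1250/(2π·369) = 5.393×10^-5 m·K/W
  R'_polyurethane foam = ln(0.0740/0.0485)/(2πk) = 0.4225/(2π·0.0243) = 2.767 m·K/W
  R'_cellular glass = ln(0.101/0.0740)/(2πk) = 0.3111/(2π·0.0560) = 0.8840 m·K/W
  R'_conv,out = 1/(2πr h) = 1/(2π·0.101·12.5) = 0.1261 m·K/W
ΣR = 3.777 m·K/W
ΔT = Q'·ΣR = 55.1 × 3.777 = 208.1 K
Heat flows inward, so T_out = T_in + ΔT = -184 + 208.1 = 24.1 °C

T_out = 24.1 °C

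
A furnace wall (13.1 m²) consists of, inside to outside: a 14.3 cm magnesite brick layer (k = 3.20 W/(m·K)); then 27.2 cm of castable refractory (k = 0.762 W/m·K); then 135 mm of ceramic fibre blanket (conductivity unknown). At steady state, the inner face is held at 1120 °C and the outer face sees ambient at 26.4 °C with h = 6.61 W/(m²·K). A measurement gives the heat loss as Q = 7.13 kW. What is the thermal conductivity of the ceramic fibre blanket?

k = 0.0927 W/m·K

ΣR = ΔT/Q = |1120 − 26.4|/7130 = 0.1534 K/W
Known resistances:
  R_magnesite brick = L/(kA) = 0.143/(3.20·13.1) = 0.003411 K/W
  R_castable refractory = L/(kA) = 0.272/(0.762·13.1) = 0.02725 K/W
  R_conv,out = 1/(hA) = 1/(6.61·13.1) = 0.01155 K/W
R_ceramic fibre blanket = ΣR − ΣR_known = 0.1534 − 0.04221 = 0.1112 K/W
L/(kA) = 0.1112 ⇒ k = 0.135/(0.1112·13.1) = 0.0927 W/m·K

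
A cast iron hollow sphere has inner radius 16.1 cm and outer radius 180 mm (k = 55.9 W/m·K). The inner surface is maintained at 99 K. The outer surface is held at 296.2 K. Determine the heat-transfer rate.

Q = 211 kW

Q = 4πk·ΔT/(1/r₁ − 1/r₂) = 4π × 55.9 × 197.2 / (1/0.161 − 1/0.180) = 2.11×10^5 W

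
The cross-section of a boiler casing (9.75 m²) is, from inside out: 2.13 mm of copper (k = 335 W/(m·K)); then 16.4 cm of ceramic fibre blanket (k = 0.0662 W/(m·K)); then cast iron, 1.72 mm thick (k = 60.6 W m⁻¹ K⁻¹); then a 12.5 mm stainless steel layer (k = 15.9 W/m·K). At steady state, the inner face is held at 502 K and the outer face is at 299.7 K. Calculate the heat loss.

Series thermal resistances, inner to outer:
  R_copper = L/(kA) = 0.00213/(335·9.75) = 6.521×10^-7 K/W
  R_ceramic fibre blanket = L/(kA) = 0.164/(0.0662·9.75) = 0.2541 K/W
  R_cast iron = L/(kA) = 0.00172/(60.6·9.75) = 2.911×10^-6 K/W
  R_stainless steel = L/(kA) = 0.0125/(15.9·9.75) = 8.063×10^-5 K/W
ΣR = 6.521×10^-7 + 0.2541 + 2.911×10^-6 + 8.063×10^-5 = 0.2542 K/W
Q = ΔT/ΣR = (502 K − 299.7 K)/0.2542 = 796 W

Q = 796 W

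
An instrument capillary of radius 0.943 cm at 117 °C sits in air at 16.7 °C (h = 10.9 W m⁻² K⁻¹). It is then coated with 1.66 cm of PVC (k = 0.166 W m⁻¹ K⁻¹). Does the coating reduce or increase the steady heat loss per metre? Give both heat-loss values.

increases: 64.8 → 65.4 W/m

Critical radius for a cylinder: r_cr = k/h = 0.0152 m = 1.52 cm.
Outer radius after coating: r₂ = 0.00943 + 0.0166 = 0.02603 m.
r₁ < r_cr < r₂: heat loss rises to a maximum at r_cr then falls. Whether the coating helps depends on whether Q(r₂) has dropped back below Q(r₁).
Bare: R = 1/(2πr₁h) = 1.548 m·K/W; Q = 100.3/1.548 = 64.8 W/m.
Coated: R = R_cond + R_conv = 1.534 m·K/W; Q = 100.3/1.534 = 65.4 W/m.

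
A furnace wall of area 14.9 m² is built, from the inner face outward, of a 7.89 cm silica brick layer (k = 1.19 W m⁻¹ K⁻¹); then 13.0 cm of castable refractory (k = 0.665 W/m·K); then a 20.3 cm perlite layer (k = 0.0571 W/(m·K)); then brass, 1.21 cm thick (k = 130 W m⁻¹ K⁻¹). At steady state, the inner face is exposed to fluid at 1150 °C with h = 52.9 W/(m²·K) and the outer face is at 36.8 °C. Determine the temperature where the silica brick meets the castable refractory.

T = 1125 °C

Series thermal resistances, inner to outer:
  R_conv,in = 1/(hA) = 1/(52.9·14.9) = 0.001269 K/W
  R_silica brick = L/(kA) = 0.0789/(1.19·14.9) = 0.004450 K/W
  R_castable refractory = L/(kA) = 0.130/(0.665·14.9) = 0.01312 K/W
  R_perlite = L/(kA) = 0.203/(0.0571·14.9) = 0.2386 K/W
  R_brass = L/(kA) = 0.0121/(130·14.9) = 6.247×10^-6 K/W
ΣR = 0.001269 + 0.004450 + 0.01312 + 0.2386 + 6.247×10^-6 = 0.2574 K/W
Q = ΔT/ΣR = (1150 °C − 36.8 °C)/0.2574 = 4325 W
From the inner boundary to the silica brick/castable refractory interface, ΣR_partial = 0.005719 K/W.
T_interface = T_in − Q·ΣR_partial = 1150 °C − (4325)(0.005719) = 1125 °C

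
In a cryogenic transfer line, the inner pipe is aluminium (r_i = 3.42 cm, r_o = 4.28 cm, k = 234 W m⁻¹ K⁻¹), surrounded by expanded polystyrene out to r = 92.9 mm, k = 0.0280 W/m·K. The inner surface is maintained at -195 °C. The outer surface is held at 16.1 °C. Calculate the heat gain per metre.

Series thermal resistances, inner to outer:
  R'_aluminium = ln(0.0428/0.0342)/(2πk) = 0.2243/(2π·234) = 1.526×10^-4 m·K/W
  R'_expanded polystyrene = ln(0.0929/0.0428)/(2πk) = 0.7750/(2π·0.0280) = 4.405 m·K/W
ΣR = 1.526×10^-4 + 4.405 = 4.405 m·K/W
Q' = ΔT/ΣR = (-195 °C − 16.1 °C)/4.405 = -47.9 W/m
(Negative Q' ⇒ heat flows inward; heat gain = 47.9 W/m.)

Q' = 47.9 W/m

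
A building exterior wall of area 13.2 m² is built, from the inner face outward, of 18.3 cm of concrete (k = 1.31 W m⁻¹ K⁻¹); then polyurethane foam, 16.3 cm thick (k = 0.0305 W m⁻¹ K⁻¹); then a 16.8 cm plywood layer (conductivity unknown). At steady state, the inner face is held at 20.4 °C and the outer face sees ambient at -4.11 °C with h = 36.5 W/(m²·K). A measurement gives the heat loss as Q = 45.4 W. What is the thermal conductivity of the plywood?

ΣR = ΔT/Q = |20.4 − -4.11|/45.4 = 0.5399 K/W
Known resistances:
  R_concrete = L/(kA) = 0.183/(1.31·13.2) = 0.01058 K/W
  R_polyurethane foam = L/(kA) = 0.163/(0.0305·13.2) = 0.4049 K/W
  R_conv,out = 1/(hA) = 1/(36.5·13.2) = 0.002076 K/W
R_plywood = ΣR − ΣR_known = 0.5399 − 0.4176 = 0.1223 K/W
L/(kA) = 0.1223 ⇒ k = 0.168/(0.1223·13.2) = 0.104 W/m·K

k = 0.104 W/m·K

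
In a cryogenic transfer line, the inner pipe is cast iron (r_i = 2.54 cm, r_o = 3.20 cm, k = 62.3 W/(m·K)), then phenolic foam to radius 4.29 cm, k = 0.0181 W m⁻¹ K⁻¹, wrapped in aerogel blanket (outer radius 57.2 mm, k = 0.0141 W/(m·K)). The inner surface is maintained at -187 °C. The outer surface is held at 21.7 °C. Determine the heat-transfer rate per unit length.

Series thermal resistances, inner to outer:
  R'_cast iron = ln(0.0320/0.0254)/(2πk) = 0.2310/(2π·62.3) = 5.901×10^-4 m·K/W
  R'_phenolic foam = ln(0.0429/0.0320)/(2πk) = 0.2931/(2π·0.0181) = 2.578 m·K/W
  R'_aerogel blanket = ln(0.0572/0.0429)/(2πk) = 0.2877/(2π·0.0141) = 3.247 m·K/W
ΣR = 5.901×10^-4 + 2.578 + 3.247 = 5.826 m·K/W
Q' = ΔT/ΣR = (-187 °C − 21.7 °C)/5.826 = -35.8 W/m
(Negative Q' ⇒ heat flows inward; heat gain = 35.8 W/m.)

Q' = 35.8 W/m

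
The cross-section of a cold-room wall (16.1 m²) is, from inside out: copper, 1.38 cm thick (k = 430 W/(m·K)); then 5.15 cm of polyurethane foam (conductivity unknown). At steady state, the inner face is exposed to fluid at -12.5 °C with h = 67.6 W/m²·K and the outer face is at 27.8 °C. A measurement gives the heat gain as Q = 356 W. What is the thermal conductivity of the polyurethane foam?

k = 0.0285 W/m·K

ΣR = ΔT/Q = |-12.5 − 27.8|/356 = 0.1132 K/W
Known resistances:
  R_conv,in = 1/(hA) = 1/(67.6·16.1) = 9.188×10^-4 K/W
  R_copper = L/(kA) = 0.0138/(430·16.1) = 1.993×10^-6 K/W
R_polyurethane foam = ΣR − ΣR_known = 0.1132 − 9.208×10^-4 = 0.1123 K/W
L/(kA) = 0.1123 ⇒ k = 0.0515/(0.1123·16.1) = 0.0285 W/m·K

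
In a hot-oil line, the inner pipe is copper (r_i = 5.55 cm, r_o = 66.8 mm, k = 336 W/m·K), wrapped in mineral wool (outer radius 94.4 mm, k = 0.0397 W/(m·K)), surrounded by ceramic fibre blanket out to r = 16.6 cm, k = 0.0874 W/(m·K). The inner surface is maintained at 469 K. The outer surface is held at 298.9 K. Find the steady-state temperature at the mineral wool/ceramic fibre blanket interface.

T = 371.3 K

Treat each layer as a resistance in series:
  R'_copper = ln(0.0668/0.0555)/(2πk) = 0.1853/(2π·336) = 8.778×10^-5 m·K/W
  R'_mineral wool = ln(0.0944/0.0668)/(2πk) = 0.3458/(2π·0.0397) = 1.386 m·K/W
  R'_ceramic fibre blanket = ln(0.166/0.0944)/(2πk) = 0.5644/(2π·0.0874) = 1.028 m·K/W
ΣR = 8.778×10^-5 + 1.386 + 1.028 = 2.414 m·K/W
Q' = ΔT/ΣR = (469 K − 298.9 K)/2.414 = 70.46 W/m
From the inner boundary to the mineral wool/ceramic fibre blanket interface, ΣR_partial = 1.386 m·K/W.
T_interface = T_in − Q'·ΣR_partial = 469 K − (70.46)(1.386) = 371.3 K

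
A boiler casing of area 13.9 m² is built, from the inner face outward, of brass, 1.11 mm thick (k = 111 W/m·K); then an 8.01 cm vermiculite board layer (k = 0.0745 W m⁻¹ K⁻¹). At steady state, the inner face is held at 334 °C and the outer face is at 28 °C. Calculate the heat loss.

Q = 3.96 kW

Resistance network (inner→outer):
  R_brass = L/(kA) = 0.00111/(111·13.9) = 7.194×10^-7 K/W
  R_vermiculite board = L/(kA) = 0.0801/(0.0745·13.9) = 0.07735 K/W
ΣR = 7.194×10^-7 + 0.07735 = 0.07735 K/W
Q = ΔT/ΣR = (334 °C − 28 °C)/0.07735 = 3960 W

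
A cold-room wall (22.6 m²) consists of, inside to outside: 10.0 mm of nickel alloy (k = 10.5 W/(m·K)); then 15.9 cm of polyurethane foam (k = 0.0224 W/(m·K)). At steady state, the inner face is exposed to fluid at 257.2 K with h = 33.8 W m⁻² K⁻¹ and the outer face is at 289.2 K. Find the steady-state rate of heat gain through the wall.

Resistance network (inner→outer):
  R_conv,in = 1/(hA) = 1/(33.8·22.6) = 0.001309 K/W
  R_nickel alloy = L/(kA) = 0.0100/(10.5·22.6) = 4.214×10^-5 K/W
  R_polyurethane foam = L/(kA) = 0.159/(0.0224·22.6) = 0.3141 K/W
ΣR = 0.001309 + 4.214×10^-5 + 0.3141 = 0.3155 K/W
Q = ΔT/ΣR = (257.2 K − 289.2 K)/0.3155 = -101 W
(Negative Q ⇒ heat flows inward; heat gain = 101 W.)

Q = 101 W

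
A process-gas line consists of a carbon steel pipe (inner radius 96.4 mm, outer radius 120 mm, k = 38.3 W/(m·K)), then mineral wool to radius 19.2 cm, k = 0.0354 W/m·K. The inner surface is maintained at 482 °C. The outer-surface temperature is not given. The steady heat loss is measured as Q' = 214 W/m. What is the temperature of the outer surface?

T_out = 29.6 °C

Series resistances:
  R'_carbon steel = ln(0.120/0.0964)/(2πk) = 0.2190/(2π·38.3) = 9.100×10^-4 m·K/W
  R'_mineral wool = ln(0.192/0.120)/(2πk) = 0.4700/(2π·0.0354) = 2.113 m·K/W
ΣR = 2.114 m·K/W
ΔT = Q'·ΣR = 214 × 2.114 = 452.4 K
Heat flows outward, so T_out = T_in − ΔT = 482 − 452.4 = 29.6 °C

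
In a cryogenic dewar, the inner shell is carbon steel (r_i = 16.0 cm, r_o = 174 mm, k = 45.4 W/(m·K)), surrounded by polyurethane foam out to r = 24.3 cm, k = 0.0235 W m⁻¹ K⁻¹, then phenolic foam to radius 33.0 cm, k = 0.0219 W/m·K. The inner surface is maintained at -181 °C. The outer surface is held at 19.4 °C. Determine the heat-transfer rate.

Treat each layer as a resistance in series:
  R_carbon steel = (1/0.160 − 1/0.174)/(4πk) = 0.5029/(4π·45.4) = 8.814×10^-4 K/W
  R_polyurethane foam = (1/0.174 − 1/0.243)/(4πk) = 1.632/(4π·0.0235) = 5.526 K/W
  R_phenolic foam = (1/0.243 − 1/0.330)/(4πk) = 1.085/(4π·0.0219) = 3.942 K/W
ΣR = 8.814×10^-4 + 5.526 + 3.942 = 9.469 K/W
Q = ΔT/ΣR = (-181 °C − 19.4 °C)/9.469 = -21.2 W
(Negative Q ⇒ heat flows inward; heat gain = 21.2 W.)

Q = 21.2 W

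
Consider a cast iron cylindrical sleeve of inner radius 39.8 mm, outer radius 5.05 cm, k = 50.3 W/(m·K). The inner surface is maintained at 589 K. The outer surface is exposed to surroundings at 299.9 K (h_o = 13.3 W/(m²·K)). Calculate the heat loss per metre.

Q' = 1220 W/m

Resistance network (inner→outer):
  R'_cast iron = ln(0.0505/0.0398)/(2πk) = 0.2381/(2π·50.3) = 7.534×10^-4 m·K/W
  R'_conv,out = 1/(2πr h) = 1/(2π·0.0505·13.3) = 0.2370 m·K/W
ΣR = 7.534×10^-4 + 0.2370 = 0.2378 m·K/W
Q' = ΔT/ΣR = (589 K − 299.9 K)/0.2378 = 1220 W/m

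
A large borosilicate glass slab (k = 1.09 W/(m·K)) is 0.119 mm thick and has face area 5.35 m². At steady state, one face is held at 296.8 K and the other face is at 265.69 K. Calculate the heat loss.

Q = kA·ΔT/L = 1.09 × 5.35 × |296.8 K − 265.69 K| / 1.19×10^-4 = 1.52×10^6 W

Q = 1520 kW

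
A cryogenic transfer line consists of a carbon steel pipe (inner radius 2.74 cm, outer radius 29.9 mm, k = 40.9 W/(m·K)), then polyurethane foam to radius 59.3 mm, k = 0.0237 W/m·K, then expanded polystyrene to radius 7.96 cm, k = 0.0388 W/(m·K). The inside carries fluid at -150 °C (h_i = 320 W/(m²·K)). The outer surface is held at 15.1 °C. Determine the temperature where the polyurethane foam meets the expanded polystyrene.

T = -19.1 °C

Resistance network (inner→outer):
  R'_conv,in = 1/(2πr h) = 1/(2π·0.0274·320) = 0.01815 m·K/W
  R'_carbon steel = ln(0.0299/0.0274)/(2πk) = 0.08732/(2π·40.9) = 3.398×10^-4 m·K/W
  R'_polyurethane foam = ln(0.0593/0.0299)/(2πk) = 0.6848/(2π·0.0237) = 4.598 m·K/W
  R'_expanded polystyrene = ln(0.0796/0.0593)/(2πk) = 0.2944/(2π·0.0388) = 1.208 m·K/W
ΣR = 0.01815 + 3.398×10^-4 + 4.598 + 1.208 = 5.824 m·K/W
Q' = ΔT/ΣR = (-150 °C − 15.1 °C)/5.824 = -28.35 W/m
From the inner boundary to the polyurethane foam/expanded polystyrene interface, ΣR_partial = 4.616 m·K/W.
T_interface = T_in − Q'·ΣR_partial = -150 °C − (-28.35)(4.616) = -19.1 °C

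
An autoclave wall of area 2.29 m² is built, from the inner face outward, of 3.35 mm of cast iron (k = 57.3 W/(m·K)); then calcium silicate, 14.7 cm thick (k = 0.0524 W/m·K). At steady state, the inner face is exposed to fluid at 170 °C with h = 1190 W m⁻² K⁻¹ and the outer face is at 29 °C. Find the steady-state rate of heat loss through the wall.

Resistance network (inner→outer):
  R_conv,in = 1/(hA) = 1/(1190·2.29) = 3.670×10^-4 K/W
  R_cast iron = L/(kA) = 0.00335/(57.3·2.29) = 2.553×10^-5 K/W
  R_calcium silicate = L/(kA) = 0.147/(0.0524·2.29) = 1.225 K/W
ΣR = 3.670×10^-4 + 2.553×10^-5 + 1.225 = 1.225 K/W
Q = ΔT/ΣR = (170 °C − 29 °C)/1.225 = 115 W

Q = 115 W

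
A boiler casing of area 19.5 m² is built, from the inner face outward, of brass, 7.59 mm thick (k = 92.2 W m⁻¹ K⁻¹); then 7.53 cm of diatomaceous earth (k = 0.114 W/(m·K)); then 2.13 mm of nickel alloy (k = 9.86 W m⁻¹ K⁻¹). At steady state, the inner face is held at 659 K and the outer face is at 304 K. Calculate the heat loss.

Q = 10.5 kW

Treat each layer as a resistance in series:
  R_brass = L/(kA) = 0.00759/(92.2·19.5) = 4.222×10^-6 K/W
  R_diatomaceous earth = L/(kA) = 0.0753/(0.114·19.5) = 0.03387 K/W
  R_nickel alloy = L/(kA) = 0.00213/(9.86·19.5) = 1.108×10^-5 K/W
ΣR = 4.222×10^-6 + 0.03387 + 1.108×10^-5 = 0.03389 K/W
Q = ΔT/ΣR = (659 K − 304 K)/0.03389 = 10500 W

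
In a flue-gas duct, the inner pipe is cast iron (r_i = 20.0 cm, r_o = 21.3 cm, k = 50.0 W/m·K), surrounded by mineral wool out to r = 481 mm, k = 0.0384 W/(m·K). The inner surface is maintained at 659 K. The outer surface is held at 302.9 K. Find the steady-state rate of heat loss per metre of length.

Series thermal resistances, inner to outer:
  R'_cast iron = ln(0.213/0.200)/(2πk) = 0.06297/(2π·50.0) = 2.005×10^-4 m·K/W
  R'_mineral wool = ln(0.481/0.213)/(2πk) = 0.8146/(2π·0.0384) = 3.376 m·K/W
ΣR = 2.005×10^-4 + 3.376 = 3.376 m·K/W
Q' = ΔT/ΣR = (659 K − 302.9 K)/3.376 = 105 W/m

Q' = 105 W/m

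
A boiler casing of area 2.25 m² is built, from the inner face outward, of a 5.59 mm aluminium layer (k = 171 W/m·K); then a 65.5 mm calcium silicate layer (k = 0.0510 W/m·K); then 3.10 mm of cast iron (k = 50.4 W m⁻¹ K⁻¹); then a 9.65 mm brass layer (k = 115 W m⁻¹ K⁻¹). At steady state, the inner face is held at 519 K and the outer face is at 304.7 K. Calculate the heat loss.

Q = 375 W

Series thermal resistances, inner to outer:
  R_aluminium = L/(kA) = 0.00559/(171·2.25) = 1.453×10^-5 K/W
  R_calcium silicate = L/(kA) = 0.0655/(0.0510·2.25) = 0.5708 K/W
  R_cast iron = L/(kA) = 0.00310/(50.4·2.25) = 2.734×10^-5 K/W
  R_brass = L/(kA) = 0.00965/(115·2.25) = 3.729×10^-5 K/W
ΣR = 1.453×10^-5 + 0.5708 + 2.734×10^-5 + 3.729×10^-5 = 0.5709 K/W
Q = ΔT/ΣR = (519 K − 304.7 K)/0.5709 = 375 W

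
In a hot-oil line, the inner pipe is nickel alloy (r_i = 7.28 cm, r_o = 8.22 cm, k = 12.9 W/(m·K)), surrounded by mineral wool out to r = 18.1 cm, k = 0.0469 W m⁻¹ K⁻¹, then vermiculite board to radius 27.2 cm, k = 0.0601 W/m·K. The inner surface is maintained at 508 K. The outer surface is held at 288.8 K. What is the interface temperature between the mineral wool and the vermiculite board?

T = 351.7 K

Series thermal resistances, inner to outer:
  R'_nickel alloy = ln(0.0822/0.0728)/(2πk) = 0.1214/(2π·12.9) = 0.001498 m·K/W
  R'_mineral wool = ln(0.181/0.0822)/(2πk) = 0.7893/(2π·0.0469) = 2.679 m·K/W
  R'_vermiculite board = ln(0.272/0.181)/(2πk) = 0.4073/(2π·0.0601) = 1.079 m·K/W
ΣR = 0.001498 + 2.679 + 1.079 = 3.759 m·K/W
Q' = ΔT/ΣR = (508 K − 288.8 K)/3.759 = 58.31 W/m
From the inner boundary to the mineral wool/vermiculite board interface, ΣR_partial = 2.680 m·K/W.
T_interface = T_in − Q'·ΣR_partial = 508 K − (58.31)(2.680) = 351.7 K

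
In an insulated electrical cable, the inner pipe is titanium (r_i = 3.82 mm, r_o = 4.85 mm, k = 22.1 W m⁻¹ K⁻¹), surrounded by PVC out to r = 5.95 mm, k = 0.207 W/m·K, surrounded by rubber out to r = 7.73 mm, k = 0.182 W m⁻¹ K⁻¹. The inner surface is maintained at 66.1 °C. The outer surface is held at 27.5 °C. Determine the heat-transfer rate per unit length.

Q' = 99.5 W/m

Treat each layer as a resistance in series:
  R'_titanium = ln(0.00485/0.00382)/(2πk) = 0.2387/(2π·22.1) = 0.001719 m·K/W
  R'_PVC = ln(0.00595/0.00485)/(2πk) = 0.2044/(2π·0.207) = 0.1572 m·K/W
  R'_rubber = ln(0.00773/0.00595)/(2πk) = 0.2617/(2π·0.182) = 0.2289 m·K/W
ΣR = 0.001719 + 0.1572 + 0.2289 = 0.3878 m·K/W
Q' = ΔT/ΣR = (66.1 °C − 27.5 °C)/0.3878 = 99.5 W/m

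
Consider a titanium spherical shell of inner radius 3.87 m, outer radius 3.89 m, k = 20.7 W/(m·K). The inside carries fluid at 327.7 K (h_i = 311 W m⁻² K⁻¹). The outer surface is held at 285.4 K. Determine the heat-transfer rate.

Q = 1910 kW

Series thermal resistances, inner to outer:
  R_conv,in = 1/(4πr²h) = 1/(4π·3.87²·311) = 1.708×10^-5 K/W
  R_titanium = (1/3.87 − 1/3.89)/(4πk) = 0.001329/(4π·20.7) = 5.107×10^-6 K/W
ΣR = 1.708×10^-5 + 5.107×10^-6 = 2.219×10^-5 K/W
Q = ΔT/ΣR = (327.7 K − 285.4 K)/2.219×10^-5 = 1.91×10^6 W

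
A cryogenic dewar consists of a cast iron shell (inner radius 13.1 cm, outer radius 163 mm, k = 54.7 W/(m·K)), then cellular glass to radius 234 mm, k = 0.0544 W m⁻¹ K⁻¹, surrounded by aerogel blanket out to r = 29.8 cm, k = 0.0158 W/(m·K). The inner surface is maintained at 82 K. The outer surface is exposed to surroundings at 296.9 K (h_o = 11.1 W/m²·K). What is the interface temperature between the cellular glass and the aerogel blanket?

Series thermal resistances, inner to outer:
  R_cast iron = (1/0.131 − 1/0.163)/(4πk) = 1.499/(4π·54.7) = 0.002180 K/W
  R_cellular glass = (1/0.163 − 1/0.234)/(4πk) = 1.861/(4π·0.0544) = 2.723 K/W
  R_aerogel blanket = (1/0.234 − 1/0.298)/(4πk) = 0.9178/(4π·0.0158) = 4.623 K/W
  R_conv,out = 1/(4πr²h) = 1/(4π·0.298²·11.1) = 0.08073 K/W
ΣR = 0.002180 + 2.723 + 4.623 + 0.08073 = 7.429 K/W
Q = ΔT/ΣR = (82 K − 296.9 K)/7.429 = -28.93 W
From the inner boundary to the cellular glass/aerogel blanket interface, ΣR_partial = 2.725 K/W.
T_interface = T_in − Q·ΣR_partial = 82 K − (-28.93)(2.725) = 161 K

T = 161 K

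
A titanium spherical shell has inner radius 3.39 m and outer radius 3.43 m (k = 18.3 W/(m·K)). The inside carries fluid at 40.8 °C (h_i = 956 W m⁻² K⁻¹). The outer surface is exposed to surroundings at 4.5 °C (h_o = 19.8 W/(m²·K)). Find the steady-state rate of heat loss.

Q = 99800 W

Series thermal resistances, inner to outer:
  R_conv,in = 1/(4πr²h) = 1/(4π·3.39²·956) = 7.243×10^-6 K/W
  R_titanium = (1/3.39 − 1/3.43)/(4πk) = 0.003440/(4π·18.3) = 1.496×10^-5 K/W
  R_conv,out = 1/(4πr²h) = 1/(4π·3.43²·19.8) = 3.416×10^-4 K/W
ΣR = 7.243×10^-6 + 1.496×10^-5 + 3.416×10^-4 = 3.638×10^-4 K/W
Q = ΔT/ΣR = (40.8 °C − 4.5 °C)/3.638×10^-4 = 99800 W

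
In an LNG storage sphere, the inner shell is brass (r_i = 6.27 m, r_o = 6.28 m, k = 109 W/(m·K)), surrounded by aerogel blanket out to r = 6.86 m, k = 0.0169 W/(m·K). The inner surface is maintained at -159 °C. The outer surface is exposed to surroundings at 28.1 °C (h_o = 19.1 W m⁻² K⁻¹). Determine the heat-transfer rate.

Q = 2.95 kW

Series thermal resistances, inner to outer:
  R_brass = (1/6.27 − 1/6.28)/(4πk) = 2.540×10^-4/(4π·109) = 1.854×10^-7 K/W
  R_aerogel blanket = (1/6.28 − 1/6.86)/(4πk) = 0.01346/(4π·0.0169) = 0.06339 K/W
  R_conv,out = 1/(4πr²h) = 1/(4π·6.86²·19.1) = 8.853×10^-5 K/W
ΣR = 1.854×10^-7 + 0.06339 + 8.853×10^-5 = 0.06348 K/W
Q = ΔT/ΣR = (-159 °C − 28.1 °C)/0.06348 = -2950 W
(Negative Q ⇒ heat flows inward; heat gain = 2950 W.)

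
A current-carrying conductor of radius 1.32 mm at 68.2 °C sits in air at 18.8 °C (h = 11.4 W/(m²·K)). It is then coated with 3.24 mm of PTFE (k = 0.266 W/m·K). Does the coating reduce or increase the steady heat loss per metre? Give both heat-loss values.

increases: 4.67 → 13.0 W/m

Critical radius for a cylinder: r_cr = k/h = 0.0233 m = 2.33 cm.
Outer radius after coating: r₂ = 0.00132 + 0.00324 = 0.00456 m.
Since r₁ < r_cr and r₂ ≤ r_cr, the coating moves toward the maximum at r_cr — heat loss rises.
Bare: R = 1/(2πr₁h) = 10.58 m·K/W; Q = 49.4/10.58 = 4.67 W/m.
Coated: R = R_cond + R_conv = 3.803 m·K/W; Q = 49.4/3.803 = 13.0 W/m.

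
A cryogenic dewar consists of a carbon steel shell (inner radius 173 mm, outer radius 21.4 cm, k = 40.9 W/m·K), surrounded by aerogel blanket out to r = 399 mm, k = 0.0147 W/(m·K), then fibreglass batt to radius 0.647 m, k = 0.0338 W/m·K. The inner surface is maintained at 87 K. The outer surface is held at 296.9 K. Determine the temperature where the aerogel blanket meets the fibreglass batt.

Treat each layer as a resistance in series:
  R_carbon steel = (1/0.173 − 1/0.214)/(4πk) = 1.107/(4π·40.9) = 0.002155 K/W
  R_aerogel blanket = (1/0.214 − 1/0.399)/(4πk) = 2.167/(4π·0.0147) = 11.73 K/W
  R_fibreglass batt = (1/0.399 − 1/0.647)/(4πk) = 0.9607/(4π·0.0338) = 2.262 K/W
ΣR = 0.002155 + 11.73 + 2.262 = 13.99 K/W
Q = ΔT/ΣR = (87 K − 296.9 K)/13.99 = -15.00 W
From the inner boundary to the aerogel blanket/fibreglass batt interface, ΣR_partial = 11.73 K/W.
T_interface = T_in − Q·ΣR_partial = 87 K − (-15.00)(11.73) = 263.0 K

T = 263.0 K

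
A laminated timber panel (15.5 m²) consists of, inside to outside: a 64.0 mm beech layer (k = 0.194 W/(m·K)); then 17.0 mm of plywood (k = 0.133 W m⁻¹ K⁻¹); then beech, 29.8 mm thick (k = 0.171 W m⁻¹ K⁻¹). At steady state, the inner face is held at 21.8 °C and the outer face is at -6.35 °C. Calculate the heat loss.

Q = 690 W

Treat each layer as a resistance in series:
  R_beech = L/(kA) = 0.0640/(0.194·15.5) = 0.02128 K/W
  R_plywood = L/(kA) = 0.0170/(0.133·15.5) = 0.008246 K/W
  R_beech = L/(kA) = 0.0298/(0.171·15.5) = 0.01124 K/W
ΣR = 0.02128 + 0.008246 + 0.01124 = 0.04077 K/W
Q = ΔT/ΣR = (21.8 °C − -6.35 °C)/0.04077 = 690 W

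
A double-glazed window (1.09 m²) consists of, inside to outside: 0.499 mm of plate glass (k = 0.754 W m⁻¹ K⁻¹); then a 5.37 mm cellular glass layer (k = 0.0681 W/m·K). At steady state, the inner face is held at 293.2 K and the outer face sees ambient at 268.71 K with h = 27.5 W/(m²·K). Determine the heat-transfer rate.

Q = 230 W

Series thermal resistances, inner to outer:
  R_plate glass = L/(kA) = 4.99×10^-4/(0.754·1.09) = 6.072×10^-4 K/W
  R_cellular glass = L/(kA) = 0.00537/(0.0681·1.09) = 0.07234 K/W
  R_conv,out = 1/(hA) = 1/(27.5·1.09) = 0.03336 K/W
ΣR = 6.072×10^-4 + 0.07234 + 0.03336 = 0.1063 K/W
Q = ΔT/ΣR = (293.2 K − 268.71 K)/0.1063 = 230 W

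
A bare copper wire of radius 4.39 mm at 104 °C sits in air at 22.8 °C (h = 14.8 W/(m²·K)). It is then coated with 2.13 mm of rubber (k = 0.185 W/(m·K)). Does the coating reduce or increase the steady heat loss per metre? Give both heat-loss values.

Critical radius for a cylinder: r_cr = k/h = 0.0125 m = 1.25 cm.
Outer radius after coating: r₂ = 0.00439 + 0.00213 = 0.00652 m.
Since r₁ < r_cr and r₂ ≤ r_cr, the coating moves toward the maximum at r_cr — heat loss rises.
Bare: R = 1/(2πr₁h) = 2.450 m·K/W; Q = 81.2/2.450 = 33.1 W/m.
Coated: R = R_cond + R_conv = 1.990 m·K/W; Q = 81.2/1.990 = 40.8 W/m.

increases: 33.1 → 40.8 W/m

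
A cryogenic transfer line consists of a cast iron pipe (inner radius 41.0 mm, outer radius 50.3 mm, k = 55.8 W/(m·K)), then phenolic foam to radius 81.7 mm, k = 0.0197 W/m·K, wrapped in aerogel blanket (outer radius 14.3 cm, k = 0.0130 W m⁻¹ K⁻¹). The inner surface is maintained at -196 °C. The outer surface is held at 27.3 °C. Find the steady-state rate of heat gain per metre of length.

Q' = 20.7 W/m

Treat each layer as a resistance in series:
  R'_cast iron = ln(0.0503/0.0410)/(2πk) = 0.2044/(2π·55.8) = 5.831×10^-4 m·K/W
  R'_phenolic foam = ln(0.0817/0.0503)/(2πk) = 0.4850/(2π·0.0197) = 3.919 m·K/W
  R'_aerogel blanket = ln(0.143/0.0817)/(2πk) = 0.5598/(2π·0.0130) = 6.853 m·K/W
ΣR = 5.831×10^-4 + 3.919 + 6.853 = 10.77 m·K/W
Q' = ΔT/ΣR = (-196 °C − 27.3 °C)/10.77 = -20.7 W/m
(Negative Q' ⇒ heat flows inward; heat gain = 20.7 W/m.)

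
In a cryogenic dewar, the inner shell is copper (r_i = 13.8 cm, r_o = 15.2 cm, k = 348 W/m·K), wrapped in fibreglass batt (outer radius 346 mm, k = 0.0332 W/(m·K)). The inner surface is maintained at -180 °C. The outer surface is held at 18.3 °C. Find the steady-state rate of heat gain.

Resistance network (inner→outer):
  R_copper = (1/0.138 − 1/0.152)/(4πk) = 0.6674/(4π·348) = 1.526×10^-4 K/W
  R_fibreglass batt = (1/0.152 − 1/0.346)/(4πk) = 3.689/(4π·0.0332) = 8.842 K/W
ΣR = 1.526×10^-4 + 8.842 = 8.842 K/W
Q = ΔT/ΣR = (-180 °C − 18.3 °C)/8.842 = -22.4 W
(Negative Q ⇒ heat flows inward; heat gain = 22.4 W.)

Q = 22.4 W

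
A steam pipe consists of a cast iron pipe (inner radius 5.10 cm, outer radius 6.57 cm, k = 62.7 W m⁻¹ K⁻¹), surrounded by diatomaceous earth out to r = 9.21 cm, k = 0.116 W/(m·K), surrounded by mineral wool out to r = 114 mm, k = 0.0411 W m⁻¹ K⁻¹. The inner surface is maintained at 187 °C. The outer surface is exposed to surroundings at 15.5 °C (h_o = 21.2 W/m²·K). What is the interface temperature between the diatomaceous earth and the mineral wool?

Series thermal resistances, inner to outer:
  R'_cast iron = ln(0.0657/0.0510)/(2πk) = 0.2533/(2π·62.7) = 6.429×10^-4 m·K/W
  R'_diatomaceous earth = ln(0.0921/0.0657)/(2πk) = 0.3378/(2π·0.116) = 0.4634 m·K/W
  R'_mineral wool = ln(0.114/0.0921)/(2πk) = 0.2133/(2π·0.0411) = 0.8261 m·K/W
  R'_conv,out = 1/(2πr h) = 1/(2π·0.114·21.2) = 0.06585 m·K/W
ΣR = 6.429×10^-4 + 0.4634 + 0.8261 + 0.06585 = 1.356 m·K/W
Q' = ΔT/ΣR = (187 °C − 15.5 °C)/1.356 = 126.5 W/m
From the inner boundary to the diatomaceous earth/mineral wool interface, ΣR_partial = 0.4640 m·K/W.
T_interface = T_in − Q'·ΣR_partial = 187 °C − (126.5)(0.4640) = 128 °C

T = 128 °C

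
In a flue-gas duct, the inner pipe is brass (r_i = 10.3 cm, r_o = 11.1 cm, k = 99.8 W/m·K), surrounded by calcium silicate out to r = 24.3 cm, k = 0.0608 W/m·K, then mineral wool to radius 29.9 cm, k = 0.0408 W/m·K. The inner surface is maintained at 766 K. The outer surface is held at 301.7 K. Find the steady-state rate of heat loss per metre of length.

Q' = 162 W/m

Treat each layer as a resistance in series:
  R'_brass = ln(0.111/0.103)/(2πk) = 0.07480/(2π·99.8) = 1.193×10^-4 m·K/W
  R'_calcium silicate = ln(0.243/0.111)/(2πk) = 0.7835/(2π·0.0608) = 2.051 m·K/W
  R'_mineral wool = ln(0.299/0.243)/(2πk) = 0.2074/(2π·0.0408) = 0.8090 m·K/W
ΣR = 1.193×10^-4 + 2.051 + 0.8090 = 2.860 m·K/W
Q' = ΔT/ΣR = (766 K − 301.7 K)/2.860 = 162 W/m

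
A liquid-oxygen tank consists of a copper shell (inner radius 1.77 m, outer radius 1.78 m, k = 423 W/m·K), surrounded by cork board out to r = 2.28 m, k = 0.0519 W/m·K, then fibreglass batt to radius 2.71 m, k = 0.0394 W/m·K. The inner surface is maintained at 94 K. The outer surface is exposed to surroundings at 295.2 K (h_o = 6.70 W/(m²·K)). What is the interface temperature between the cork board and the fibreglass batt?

Series thermal resistances, inner to outer:
  R_copper = (1/1.77 − 1/1.78)/(4πk) = 0.003174/(4π·423) = 5.971×10^-7 K/W
  R_cork board = (1/1.78 − 1/2.28)/(4πk) = 0.1232/(4π·0.0519) = 0.1889 K/W
  R_fibreglass batt = (1/2.28 − 1/2.71)/(4πk) = 0.06959/(4π·0.0394) = 0.1406 K/W
  R_conv,out = 1/(4πr²h) = 1/(4π·2.71²·6.70) = 0.001617 K/W
ΣR = 5.971×10^-7 + 0.1889 + 0.1406 + 0.001617 = 0.3311 K/W
Q = ΔT/ΣR = (94 K − 295.2 K)/0.3311 = -607.7 W
From the inner boundary to the cork board/fibreglass batt interface, ΣR_partial = 0.1889 K/W.
T_interface = T_in − Q·ΣR_partial = 94 K − (-607.7)(0.1889) = 208.8 K

T = 208.8 K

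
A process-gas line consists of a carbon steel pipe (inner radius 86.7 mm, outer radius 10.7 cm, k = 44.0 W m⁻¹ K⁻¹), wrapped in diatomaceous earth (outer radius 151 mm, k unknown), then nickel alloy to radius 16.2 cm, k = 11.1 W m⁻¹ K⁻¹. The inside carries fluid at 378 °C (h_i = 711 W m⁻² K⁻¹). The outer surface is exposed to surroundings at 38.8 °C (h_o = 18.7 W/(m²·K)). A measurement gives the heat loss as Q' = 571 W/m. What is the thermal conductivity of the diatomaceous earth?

k = 0.102 W/m·K

ΣR = ΔT/Q' = |378 − 38.8|/571 = 0.5940 m·K/W
Known resistances:
  R'_conv,in = 1/(2πr h) = 1/(2π·0.0867·711) = 0.002582 m·K/W
  R'_carbon steel = ln(0.107/0.0867)/(2πk) = 0.2104/(2π·44.0) = 7.610×10^-4 m·K/W
  R'_nickel alloy = ln(0.162/0.151)/(2πk) = 0.07032/(2π·11.1) = 0.001008 m·K/W
  R'_conv,out = 1/(2πr h) = 1/(2π·0.162·18.7) = 0.05254 m·K/W
R_diatomaceous earth = ΣR − ΣR_known = 0.5940 − 0.05689 = 0.5371 m·K/W
ln(r₂/r₁)/(2πk) = 0.5371 ⇒ k = 0.3445/(2π·0.5371) = 0.102 W/m·K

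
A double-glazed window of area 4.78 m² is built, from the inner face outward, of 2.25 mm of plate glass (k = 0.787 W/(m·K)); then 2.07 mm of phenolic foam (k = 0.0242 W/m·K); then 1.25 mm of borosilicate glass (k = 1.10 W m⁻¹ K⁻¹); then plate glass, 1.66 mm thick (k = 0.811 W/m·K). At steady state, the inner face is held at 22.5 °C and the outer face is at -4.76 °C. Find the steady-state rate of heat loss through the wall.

Q = 1420 W

Resistance network (inner→outer):
  R_plate glass = L/(kA) = 0.00225/(0.787·4.78) = 5.981×10^-4 K/W
  R_phenolic foam = L/(kA) = 0.00207/(0.0242·4.78) = 0.01789 K/W
  R_borosilicate glass = L/(kA) = 0.00125/(1.10·4.78) = 2.377×10^-4 K/W
  R_plate glass = L/(kA) = 0.00166/(0.811·4.78) = 4.282×10^-4 K/W
ΣR = 5.981×10^-4 + 0.01789 + 2.377×10^-4 + 4.282×10^-4 = 0.01915 K/W
Q = ΔT/ΣR = (22.5 °C − -4.76 °C)/0.01915 = 1420 W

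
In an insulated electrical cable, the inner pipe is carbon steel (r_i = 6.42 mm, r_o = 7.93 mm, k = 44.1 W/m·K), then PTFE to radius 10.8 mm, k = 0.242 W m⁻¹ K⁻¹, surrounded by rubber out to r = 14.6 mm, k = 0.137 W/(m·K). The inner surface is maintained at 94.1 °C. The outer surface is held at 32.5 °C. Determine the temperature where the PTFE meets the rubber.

T = 71.4 °C

Series thermal resistances, inner to outer:
  R'_carbon steel = ln(0.00793/0.00642)/(2πk) = 0.2112/(2π·44.1) = 7.623×10^-4 m·K/W
  R'_PTFE = ln(0.0108/0.00793)/(2πk) = 0.3089/(2π·0.242) = 0.2031 m·K/W
  R'_rubber = ln(0.0146/0.0108)/(2πk) = 0.3015/(2π·0.137) = 0.3502 m·K/W
ΣR = 7.623×10^-4 + 0.2031 + 0.3502 = 0.5541 m·K/W
Q' = ΔT/ΣR = (94.1 °C − 32.5 °C)/0.5541 = 111.2 W/m
From the inner boundary to the PTFE/rubber interface, ΣR_partial = 0.2039 m·K/W.
T_interface = T_in − Q'·ΣR_partial = 94.1 °C − (111.2)(0.2039) = 71.4 °C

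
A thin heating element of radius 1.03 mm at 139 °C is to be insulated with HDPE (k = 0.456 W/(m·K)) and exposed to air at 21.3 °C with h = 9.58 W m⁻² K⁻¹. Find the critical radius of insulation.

For a cylinder, r_cr = k_ins/h = 0.456/9.58 = 0.0476 m = 4.76 cm

r_cr = 4.76 cm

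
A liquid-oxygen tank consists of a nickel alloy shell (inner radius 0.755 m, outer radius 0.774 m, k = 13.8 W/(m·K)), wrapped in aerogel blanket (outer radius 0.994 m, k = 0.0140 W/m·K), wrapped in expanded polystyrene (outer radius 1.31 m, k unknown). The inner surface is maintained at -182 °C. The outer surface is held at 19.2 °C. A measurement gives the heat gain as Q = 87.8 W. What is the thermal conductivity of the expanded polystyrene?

k = 0.0290 W/m·K

ΣR = ΔT/Q = |-182 − 19.2|/87.8 = 2.292 K/W
Known resistances:
  R_nickel alloy = (1/0.755 − 1/0.774)/(4πk) = 0.03251/(4π·13.8) = 1.875×10^-4 K/W
  R_aerogel blanket = (1/0.774 − 1/0.994)/(4πk) = 0.2860/(4π·0.0140) = 1.625 K/W
R_expanded polystyrene = ΣR − ΣR_known = 2.292 − 1.625 = 0.6670 K/W
(1/r₁−1/r₂)/(4πk) = 0.6670 ⇒ k = 0.2427/(4π·0.6670) = 0.0290 W/m·K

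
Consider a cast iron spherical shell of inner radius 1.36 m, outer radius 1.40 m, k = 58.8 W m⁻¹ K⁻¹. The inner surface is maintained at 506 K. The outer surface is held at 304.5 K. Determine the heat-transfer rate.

Q = 7.09×10^6 W

Q = 4πk·ΔT/(1/r₁ − 1/r₂) = 4π × 58.8 × 201.5 / (1/1.36 − 1/1.40) = 7.09×10^6 W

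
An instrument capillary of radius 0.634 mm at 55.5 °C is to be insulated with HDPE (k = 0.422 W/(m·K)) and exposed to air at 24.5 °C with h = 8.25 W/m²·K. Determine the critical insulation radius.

For a cylinder, r_cr = k_ins/h = 0.422/8.25 = 0.0512 m = 5.12 cm

r_cr = 5.12 cm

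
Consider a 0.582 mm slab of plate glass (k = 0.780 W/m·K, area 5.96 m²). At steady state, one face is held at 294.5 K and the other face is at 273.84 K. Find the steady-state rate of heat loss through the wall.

Q = 165 kW

Q = kA·ΔT/L = 0.780 × 5.96 × |294.5 K − 273.84 K| / 5.82×10^-4 = 1.65×10^5 W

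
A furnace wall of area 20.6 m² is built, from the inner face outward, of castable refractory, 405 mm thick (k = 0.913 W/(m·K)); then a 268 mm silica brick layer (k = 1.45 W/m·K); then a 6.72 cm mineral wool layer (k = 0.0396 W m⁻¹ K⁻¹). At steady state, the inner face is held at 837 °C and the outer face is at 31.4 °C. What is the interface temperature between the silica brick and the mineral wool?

Treat each layer as a resistance in series:
  R_castable refractory = L/(kA) = 0.405/(0.913·20.6) = 0.02153 K/W
  R_silica brick = L/(kA) = 0.268/(1.45·20.6) = 0.008972 K/W
  R_mineral wool = L/(kA) = 0.0672/(0.0396·20.6) = 0.08238 K/W
ΣR = 0.02153 + 0.008972 + 0.08238 = 0.1129 K/W
Q = ΔT/ΣR = (837 °C − 31.4 °C)/0.1129 = 7136 W
From the inner boundary to the silica brick/mineral wool interface, ΣR_partial = 0.03050 K/W.
T_interface = T_in − Q·ΣR_partial = 837 °C − (7136)(0.03050) = 619 °C

T = 619 °C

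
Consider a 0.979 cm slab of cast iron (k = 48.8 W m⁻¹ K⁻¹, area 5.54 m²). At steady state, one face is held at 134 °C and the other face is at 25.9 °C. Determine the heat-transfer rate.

Q = kA·ΔT/L = 48.8 × 5.54 × |134 °C − 25.9 °C| / 0.00979 = 2.99×10^6 W

Q = 2990 kW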